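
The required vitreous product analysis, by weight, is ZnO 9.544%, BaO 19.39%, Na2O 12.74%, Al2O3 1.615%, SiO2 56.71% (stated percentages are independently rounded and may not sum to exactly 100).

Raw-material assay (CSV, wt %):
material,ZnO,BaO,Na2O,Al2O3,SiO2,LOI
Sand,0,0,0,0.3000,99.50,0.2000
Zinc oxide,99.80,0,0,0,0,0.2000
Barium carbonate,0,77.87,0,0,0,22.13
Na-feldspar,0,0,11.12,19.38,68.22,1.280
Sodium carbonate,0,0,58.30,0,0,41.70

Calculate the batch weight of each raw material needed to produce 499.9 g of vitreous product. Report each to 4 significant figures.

All arithmetic runs at full float precision at each step; in-progress results are shown rounded to 4 significant figures — every reported figure is rounded a single time. Derived quantities are recomputed starting from the weights at 499.9 g of glass in full precision (five oxide percentages, ignition loss, net glass mass, totals, yield), exactly as shown in the problem or the answer.
The oxide mass targets at 499.9 g vitreous product:
  ZnO: 9.544% × 499.9 = 47.71 g
  BaO: 19.39% × 499.9 = 96.93 g
  Na2O: 12.74% × 499.9 = 63.69 g
  Al2O3: 1.615% × 499.9 = 8.073 g
  SiO2: 56.71% × 499.9 = 283.5 g
Sums-versus-targets review on the weights just shown, for the quoted basis mass (oxide sums agree with the targets up to rounding of the answer):
  ZnO: 47.81·0.9980 = 47.71 g (target 47.71 g)
  BaO: 124.5·0.7787 = 96.95 g (target 96.93 g)
  Na2O: 37.65·0.1112 + 102.1·0.5830 = 63.71 g (target 63.69 g)
  Al2O3: 259.1·0.003000 + 37.65·0.1938 = 8.074 g (target 8.073 g)
  SiO2: 259.1·0.9950 + 37.65·0.6822 = 283.5 g (target 283.5 g)
Glass-mass bookkeeping: net batch after ignition = 499.9 g (the targets, summed, come to 499.9 g; against the stated basis, 499.9 g — a pure rounding effect).
Total batch = Σ batch = 571.2 g; the LOI term Σ batch·LOI equals 71.22 g; glass ÷ batch gives a yield of 87.53%.

Batch per 499.9 g vitreous product:
  Sand: 259.1 g
  Zinc oxide: 47.81 g
  Barium carbonate: 124.5 g
  Na-feldspar: 37.65 g
  Sodium carbonate: 102.1 g
Total batch = 571.2 g; LOI loss = 71.22 g; yield = 87.53%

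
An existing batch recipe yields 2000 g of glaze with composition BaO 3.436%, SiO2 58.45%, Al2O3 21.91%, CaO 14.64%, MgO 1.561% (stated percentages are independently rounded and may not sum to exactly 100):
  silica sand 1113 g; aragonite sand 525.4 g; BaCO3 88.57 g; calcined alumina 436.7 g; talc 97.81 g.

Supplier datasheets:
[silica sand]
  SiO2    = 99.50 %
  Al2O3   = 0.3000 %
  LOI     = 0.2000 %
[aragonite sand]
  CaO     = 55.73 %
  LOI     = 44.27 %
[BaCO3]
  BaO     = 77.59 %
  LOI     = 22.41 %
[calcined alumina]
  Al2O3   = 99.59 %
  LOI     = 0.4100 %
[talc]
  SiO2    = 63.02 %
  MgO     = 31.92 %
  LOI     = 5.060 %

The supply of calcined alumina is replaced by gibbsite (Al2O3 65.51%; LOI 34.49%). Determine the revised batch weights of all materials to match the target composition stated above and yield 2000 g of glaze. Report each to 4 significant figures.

Revised batch per 2000 g glaze:
  silica sand: 1113 g
  aragonite sand: 525.4 g
  BaCO3: 88.57 g
  gibbsite: 663.8 g
  talc: 97.81 g
Total batch = 2489 g; LOI loss = 488.6 g

The working math maintains full float precision throughout; mid-chain values are shown, rounded to 4 significant digits, across the worked steps; each reported value receives exactly one rounding. All derived quantities (yield, five oxide percentages, the totals, ignition loss, glass mass) are re-derived at exact precision starting from the weights on 2000 g of glass exactly as shown in question or answer.
Target masses of each oxide per 2000 g glaze:
  BaO: 3.436% × 2000 = 68.72 g
  SiO2: 58.45% × 2000 = 1169 g
  Al2O3: 21.91% × 2000 = 438.2 g
  CaO: 14.64% × 2000 = 292.8 g
  MgO: 1.561% × 2000 = 31.22 g
Oxide-by-oxide audit given the weights on record, per the basis as stated (sums match the target masses within answer rounding):
  BaO: 88.57·0.7759 = 68.72 g (target 68.72 g)
  SiO2: 1113·0.9950 + 97.81·0.6302 = 1169 g (target 1169 g)
  Al2O3: 1113·0.003000 + 663.8·0.6551 = 438.2 g (target 438.2 g)
  CaO: 525.4·0.5573 = 292.8 g (target 292.8 g)
  MgO: 97.81·0.3192 = 31.22 g (target 31.22 g)
Glass-mass sanity pass: Σ batch − LOI loss = 2000 g (the targets, summed, come to 2000 g; against the stated basis, 2000 g — differing by rounding only).
Whole-batch sum: Σ batch = 2489 g; Σ batch·LOI gives LOI loss = 488.6 g; glass ÷ batch gives a yield of 80.37%.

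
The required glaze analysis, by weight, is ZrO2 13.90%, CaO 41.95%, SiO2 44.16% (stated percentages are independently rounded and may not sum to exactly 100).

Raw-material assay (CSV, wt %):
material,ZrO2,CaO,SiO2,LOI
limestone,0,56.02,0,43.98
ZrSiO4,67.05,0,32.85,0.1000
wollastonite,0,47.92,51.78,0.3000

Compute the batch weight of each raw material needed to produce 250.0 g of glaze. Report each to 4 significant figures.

Batch per 250.0 g glaze:
  limestone: 32.95 g
  ZrSiO4: 51.83 g
  wollastonite: 180.3 g
Total batch = 265.1 g; LOI loss = 15.08 g; yield = 94.31%

In-progress results are displayed, rounded to four significant digits, on the page — every computation carries full precision through the solve. A single rounding yields every reported figure — the derived quantities (totals, yield, LOI, glass mass, three oxide percentages) are recomputed in full precision from the weighed amounts per 250.0 g of glass, precisely as stated by problem or answer.
Target masses of each oxide per 250.0 g glaze:
  ZrO2: 13.90% × 250.0 = 34.75 g
  CaO: 41.95% × 250.0 = 104.9 g
  SiO2: 44.16% × 250.0 = 110.4 g
Mass-balance tally per oxide on the weights just shown, against the basis in use (target by target, the sums agree up to rounding of the answer):
  ZrO2: 51.83·0.6705 = 34.75 g (target 34.75 g)
  CaO: 32.95·0.5602 + 180.3·0.4792 = 104.9 g (target 104.9 g)
  SiO2: 51.83·0.3285 + 180.3·0.5178 = 110.4 g (target 110.4 g)
Glass-mass sanity pass: whole batch net of LOI = 250.0 g (the Σ of target masses is 250.0 g; against the stated basis, 250.0 g — differing by rounding only).
Whole-batch sum: Σ batch = 265.1 g; the LOI term Σ batch·LOI equals 15.08 g; glass ÷ batch gives a yield of 94.31%.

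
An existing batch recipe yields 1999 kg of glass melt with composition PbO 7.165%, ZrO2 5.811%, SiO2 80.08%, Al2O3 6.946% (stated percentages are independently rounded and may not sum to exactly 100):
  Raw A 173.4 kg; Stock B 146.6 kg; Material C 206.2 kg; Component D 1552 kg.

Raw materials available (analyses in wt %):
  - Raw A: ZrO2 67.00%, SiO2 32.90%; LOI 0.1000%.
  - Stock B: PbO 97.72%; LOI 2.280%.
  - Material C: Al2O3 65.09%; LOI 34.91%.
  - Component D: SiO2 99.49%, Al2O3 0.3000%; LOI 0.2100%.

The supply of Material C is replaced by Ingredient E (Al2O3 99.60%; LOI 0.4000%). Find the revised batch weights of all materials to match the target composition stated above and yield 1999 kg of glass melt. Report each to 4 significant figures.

All internal work holds full precision at all times. Working values are shown with 4-significant-figure rounding in the working; each reported number is rounded a single time. All derived quantities are rebuilt starting from the weights at 1999 kg of glass in full float precision (four oxide percentages, the totals, LOI, yield, glass mass) precisely as stated by the problem or answer text.
Oxide-by-oxide targets in 1999 kg glass melt:
  PbO: 7.165% × 1999 = 143.2 kg
  ZrO2: 5.811% × 1999 = 116.2 kg
  SiO2: 80.08% × 1999 = 1601 kg
  Al2O3: 6.946% × 1999 = 138.9 kg
Oxide-by-oxide audit from the weights as reported, at the basis given (summed amounts equal target values inside rounding margins):
  PbO: 146.6·0.9772 = 143.3 kg (target 143.2 kg)
  ZrO2: 173.4·0.6700 = 116.2 kg (target 116.2 kg)
  SiO2: 173.4·0.3290 + 1552·0.9949 = 1601 kg (target 1601 kg)
  Al2O3: 134.7·0.9960 + 1552·0.003000 = 138.8 kg (target 138.9 kg)
Auditing the glass mass value: the batch minus its LOI: 1999 kg (the Σ of target masses is 1999 kg; with the basis standing at 1999 kg — a pure rounding effect).
Batch grand total — Σ batch = 2007 kg; Σ batch·LOI gives LOI loss = 7.314 kg; glass ÷ batch gives a yield of 99.64%.

Revised batch per 1999 kg glass melt:
  Raw A: 173.4 kg
  Stock B: 146.6 kg
  Ingredient E: 134.7 kg
  Component D: 1552 kg
Total batch = 2007 kg; LOI loss = 7.314 kg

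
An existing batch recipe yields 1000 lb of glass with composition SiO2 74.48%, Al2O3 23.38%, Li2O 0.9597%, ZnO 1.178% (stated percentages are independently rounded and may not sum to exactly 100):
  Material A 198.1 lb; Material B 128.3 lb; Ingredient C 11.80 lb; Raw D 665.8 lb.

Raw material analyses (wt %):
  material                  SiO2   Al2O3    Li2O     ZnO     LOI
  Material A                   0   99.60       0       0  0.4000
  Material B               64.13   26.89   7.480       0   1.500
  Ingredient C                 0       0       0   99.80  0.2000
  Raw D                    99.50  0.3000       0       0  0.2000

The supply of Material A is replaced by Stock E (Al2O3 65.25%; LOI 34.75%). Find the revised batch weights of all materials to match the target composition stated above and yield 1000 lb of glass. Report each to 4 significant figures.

The whole derivation carries exact precision through every step. In-progress results appear rounded off to 4 significant figures across the worked steps — every reported value carries a single rounding — derived quantities are computed in full precision (glass mass, yield, ignition loss, totals, four oxide percentages) from the batch weights at 1000 lb of glass, exactly as shown in problem or answer.
Oxide-by-oxide targets in 1000 lb glass:
  SiO2: 74.48% × 1000 = 744.8 lb
  Al2O3: 23.38% × 1000 = 233.8 lb
  Li2O: 0.9597% × 1000 = 9.597 lb
  ZnO: 1.178% × 1000 = 11.78 lb
Oxide-by-oxide audit working from each reported weight, relative to the basis at hand (delivered sums recover each target within answer rounding):
  SiO2: 128.3·0.6413 + 665.8·0.9950 = 744.7 lb (target 744.8 lb)
  Al2O3: 302.4·0.6525 + 128.3·0.2689 + 665.8·0.003000 = 233.8 lb (target 233.8 lb)
  Li2O: 128.3·0.07480 = 9.597 lb (target 9.597 lb)
  ZnO: 11.80·0.9980 = 11.78 lb (target 11.78 lb)
Glass-mass bookkeeping: total batch − LOI = 999.9 lb (the Σ of target masses is 1000 lb; basis as stated: 1000 lb — rounding explains the deltas).
Summing the batch: Σ batch = 1108 lb; LOI loss = Σ batch·LOI = 108.4 lb; yield = glass ÷ total batch = 90.22%.

Revised batch per 1000 lb glass:
  Stock E: 302.4 lb
  Material B: 128.3 lb
  Ingredient C: 11.80 lb
  Raw D: 665.8 lb
Total batch = 1108 lb; LOI loss = 108.4 lb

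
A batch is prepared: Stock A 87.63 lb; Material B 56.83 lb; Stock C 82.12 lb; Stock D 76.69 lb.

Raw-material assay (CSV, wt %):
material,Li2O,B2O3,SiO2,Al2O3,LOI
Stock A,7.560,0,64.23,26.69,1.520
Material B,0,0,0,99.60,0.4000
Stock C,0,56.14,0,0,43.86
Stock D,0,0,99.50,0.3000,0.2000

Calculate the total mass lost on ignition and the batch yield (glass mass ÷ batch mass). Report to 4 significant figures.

LOI loss = 37.73 lb; glass = 265.5 lb; yield = 87.56%

Intermediates are printed (rounded to 4 significant digits) when written out. Exact precision is carried through the solve — every reported figure undergoes a single rounding. All derived quantities (the four compositions, LOI, totals, net glass mass, the yield) are recomputed at full float precision starting from the weights per 265.5 lb of glass exactly as printed in question or answer.
Ignition loss by material:
  Stock A: 87.63 × 0.01520 = 1.332 lb
  Material B: 56.83 × 0.004000 = 0.2273 lb
  Stock C: 82.12 × 0.4386 = 36.02 lb
  Stock D: 76.69 × 0.002000 = 0.1534 lb
Total LOI = 37.73 lb
Glass = batch − LOI = 303.3 − 37.73 = 265.5 lb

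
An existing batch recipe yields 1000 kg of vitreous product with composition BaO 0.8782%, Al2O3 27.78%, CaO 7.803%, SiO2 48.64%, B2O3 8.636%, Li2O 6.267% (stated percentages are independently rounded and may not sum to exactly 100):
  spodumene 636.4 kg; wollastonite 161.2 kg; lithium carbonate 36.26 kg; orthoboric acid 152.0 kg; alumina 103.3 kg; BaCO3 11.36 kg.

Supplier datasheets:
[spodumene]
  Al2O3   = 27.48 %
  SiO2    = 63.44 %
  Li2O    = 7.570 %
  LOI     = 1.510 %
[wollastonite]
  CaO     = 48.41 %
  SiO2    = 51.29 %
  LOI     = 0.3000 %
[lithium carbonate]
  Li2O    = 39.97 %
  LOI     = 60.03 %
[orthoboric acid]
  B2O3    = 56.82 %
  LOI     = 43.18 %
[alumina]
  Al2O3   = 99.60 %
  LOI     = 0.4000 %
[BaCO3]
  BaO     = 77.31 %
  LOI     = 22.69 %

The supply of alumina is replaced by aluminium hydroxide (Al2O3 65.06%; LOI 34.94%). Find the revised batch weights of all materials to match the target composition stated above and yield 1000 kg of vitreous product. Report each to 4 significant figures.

Revised batch per 1000 kg vitreous product:
  spodumene: 636.4 kg
  wollastonite: 161.2 kg
  lithium carbonate: 36.26 kg
  orthoboric acid: 152.0 kg
  aluminium hydroxide: 158.2 kg
  BaCO3: 11.36 kg
Total batch = 1155 kg; LOI loss = 155.3 kg

The whole derivation maintains full float precision in all steps; working values are displayed, rounded to 4 significant figures, across the worked steps — every reported value is rounded only once — the derived quantities are re-derived in exact precision (the totals, six oxide percentages, glass mass, LOI, yield) from the weighed amounts at 1000 kg of glass exactly as printed in the problem or the answer.
Target oxide masses per 1000 kg vitreous product:
  BaO: 0.8782% × 1000 = 8.782 kg
  Al2O3: 27.78% × 1000 = 277.8 kg
  CaO: 7.803% × 1000 = 78.03 kg
  SiO2: 48.64% × 1000 = 486.4 kg
  B2O3: 8.636% × 1000 = 86.36 kg
  Li2O: 6.267% × 1000 = 62.67 kg
Checking each oxide sum using the reported weights, under the basis named above (delivered sums recover each target once rounding is allowed for):
  BaO: 11.36·0.7731 = 8.782 kg (target 8.782 kg)
  Al2O3: 636.4·0.2748 + 158.2·0.6506 = 277.8 kg (target 277.8 kg)
  CaO: 161.2·0.4841 = 78.04 kg (target 78.03 kg)
  SiO2: 636.4·0.6344 + 161.2·0.5129 = 486.4 kg (target 486.4 kg)
  B2O3: 152.0·0.5682 = 86.37 kg (target 86.36 kg)
  Li2O: 636.4·0.07570 + 36.26·0.3997 = 62.67 kg (target 62.67 kg)
The glass-mass cross-check: total batch − LOI = 1000 kg (the targets, summed, come to 1000 kg; basis as stated: 1000 kg — gaps are rounding artifacts).
Whole-batch sum: Σ batch = 1155 kg; LOI loss = Σ batch·LOI = 155.3 kg; yield = glass ÷ total batch = 86.55%.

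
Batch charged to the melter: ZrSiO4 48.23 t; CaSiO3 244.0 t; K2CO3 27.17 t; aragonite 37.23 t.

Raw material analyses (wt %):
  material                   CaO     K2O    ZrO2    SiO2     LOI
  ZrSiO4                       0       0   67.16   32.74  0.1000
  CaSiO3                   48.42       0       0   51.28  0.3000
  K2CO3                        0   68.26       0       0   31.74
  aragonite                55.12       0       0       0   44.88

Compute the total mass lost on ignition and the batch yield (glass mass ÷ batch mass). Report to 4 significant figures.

LOI loss = 26.11 t; glass = 330.5 t; yield = 92.68%

The intermediate values are shown (rounded to four significant digits) in the printout — all arithmetic holds exact precision through the solve. Exactly one rounding is applied to each reported value. Derived quantities, which include net glass mass, totals, ignition loss, the yield, the four compositions, are recomputed in full float precision, as given in the problem or answer text, using the weight values at 330.5 t of glass.
LOI of each material in turn:
  ZrSiO4: 48.23 × 0.001000 = 0.04823 t
  CaSiO3: 244.0 × 0.003000 = 0.7320 t
  K2CO3: 27.17 × 0.3174 = 8.624 t
  aragonite: 37.23 × 0.4488 = 16.71 t
Total LOI = 26.11 t
Glass = batch − LOI = 356.6 − 26.11 = 330.5 t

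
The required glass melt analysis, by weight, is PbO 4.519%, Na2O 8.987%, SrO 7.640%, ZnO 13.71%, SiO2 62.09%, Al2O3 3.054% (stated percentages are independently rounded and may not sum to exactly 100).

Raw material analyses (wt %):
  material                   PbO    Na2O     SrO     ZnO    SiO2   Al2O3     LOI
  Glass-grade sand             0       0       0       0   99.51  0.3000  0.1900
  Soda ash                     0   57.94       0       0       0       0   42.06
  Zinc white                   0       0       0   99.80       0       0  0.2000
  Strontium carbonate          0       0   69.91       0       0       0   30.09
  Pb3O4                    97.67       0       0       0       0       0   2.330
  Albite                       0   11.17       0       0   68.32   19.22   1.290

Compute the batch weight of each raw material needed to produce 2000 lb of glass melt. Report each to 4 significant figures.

Batch per 2000 lb glass melt:
  Glass-grade sand: 1041 lb
  Soda ash: 252.1 lb
  Zinc white: 274.7 lb
  Strontium carbonate: 218.6 lb
  Pb3O4: 92.54 lb
  Albite: 301.5 lb
Total batch = 2180 lb; LOI loss = 180.4 lb; yield = 91.73%

All internal work maintains full float precision throughout — the intermediate values are printed rounded to four significant digits in the printout. Each reported value takes a single rounding; derived quantities, including the yield, totals, net glass mass, six oxide percentages, LOI, are rebuilt starting from the weights for 2000 lb of glass in full float precision, as set out in the problem or answer text.
The oxide mass targets at 2000 lb glass melt:
  PbO: 4.519% × 2000 = 90.38 lb
  Na2O: 8.987% × 2000 = 179.7 lb
  SrO: 7.640% × 2000 = 152.8 lb
  ZnO: 13.71% × 2000 = 274.2 lb
  SiO2: 62.09% × 2000 = 1242 lb
  Al2O3: 3.054% × 2000 = 61.08 lb
Balance tally, oxide-wise, applying the batch weights above, per the basis as stated (each sum matches its target mass up to rounding of the answer):
  PbO: 92.54·0.9767 = 90.38 lb (target 90.38 lb)
  Na2O: 252.1·0.5794 + 301.5·0.1117 = 179.7 lb (target 179.7 lb)
  SrO: 218.6·0.6991 = 152.8 lb (target 152.8 lb)
  ZnO: 274.7·0.9980 = 274.2 lb (target 274.2 lb)
  SiO2: 1041·0.9951 + 301.5·0.6832 = 1242 lb (target 1242 lb)
  Al2O3: 1041·0.003000 + 301.5·0.1922 = 61.07 lb (target 61.08 lb)
Mass balance on the glass: net batch after ignition = 2000 lb (summing oxide targets gives 2000 lb; with the basis standing at 2000 lb — differing by rounding only).
Summing the batch: Σ batch = 2180 lb; LOI removed, Σ of batch·LOI: 180.4 lb; yield, glass over the total, = 91.73%.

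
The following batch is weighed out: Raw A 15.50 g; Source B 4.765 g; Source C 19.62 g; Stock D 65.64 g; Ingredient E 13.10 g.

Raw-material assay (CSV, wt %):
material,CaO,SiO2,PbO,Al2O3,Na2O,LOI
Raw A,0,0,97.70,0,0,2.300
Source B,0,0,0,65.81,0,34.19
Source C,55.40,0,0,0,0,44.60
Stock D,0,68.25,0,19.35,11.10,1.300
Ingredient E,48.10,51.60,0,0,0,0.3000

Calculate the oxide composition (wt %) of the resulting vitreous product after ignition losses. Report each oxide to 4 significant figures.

Mid-chain values are shown, with 4-significant-figure rounding, across the worked steps — all arithmetic keeps full precision at each step. A single rounding produces every reported result. The derived quantities (ignition loss, yield, five oxide percentages, the totals, glass mass) are computed from the batch weights on 107.0 g of glass at full float precision as set out in the problem or answer text.
Oxide-by-oxide delivered mass:
  CaO: 19.62·0.5540 + 13.10·0.4810 = 17.17 g
  SiO2: 65.64·0.6825 + 13.10·0.5160 = 51.56 g
  PbO: 15.50·0.9770 = 15.14 g
  Al2O3: 4.765·0.6581 + 65.64·0.1935 = 15.84 g
  Na2O: 65.64·0.1110 = 7.286 g
LOI: 15.50·0.02300 + 4.765·0.3419 + 19.62·0.4460 + 65.64·0.01300 + 13.10·0.003000 = 11.63 g
batch − LOI leaves glass = 118.6 − 11.63 = 107.0 g (= Σ oxide masses)
wt % = oxide mass / glass mass × 100

Glass mass = 107.0 g (batch 118.6 − LOI 11.63).
Composition: CaO 16.05%, SiO2 48.19%, PbO 14.15%, Al2O3 14.80%, Na2O 6.810%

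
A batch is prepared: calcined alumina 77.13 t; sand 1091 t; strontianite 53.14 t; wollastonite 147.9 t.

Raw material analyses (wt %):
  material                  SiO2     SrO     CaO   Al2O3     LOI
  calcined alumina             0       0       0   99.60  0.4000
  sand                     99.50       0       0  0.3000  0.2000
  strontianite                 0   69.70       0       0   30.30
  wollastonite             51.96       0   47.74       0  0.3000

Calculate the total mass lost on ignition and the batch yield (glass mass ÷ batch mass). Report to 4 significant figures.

LOI loss = 19.04 t; glass = 1350 t; yield = 98.61%

The whole derivation keeps exact precision end to end; in-progress results are shown rounded to 4 significant digits on the page; each reported figure takes just one rounding. Derived quantities, which include LOI, the yield, the totals, the four compositions, glass mass, are re-derived in full float precision, as set out in the problem or the answer, from the weighed amounts for 1350 t of glass.
Per-material ignition loss:
  calcined alumina: 77.13 × 0.004000 = 0.3085 t
  sand: 1091 × 0.002000 = 2.182 t
  strontianite: 53.14 × 0.3030 = 16.10 t
  wollastonite: 147.9 × 0.003000 = 0.4437 t
Total LOI = 19.04 t
Glass = batch − LOI = 1369 − 19.04 = 1350 t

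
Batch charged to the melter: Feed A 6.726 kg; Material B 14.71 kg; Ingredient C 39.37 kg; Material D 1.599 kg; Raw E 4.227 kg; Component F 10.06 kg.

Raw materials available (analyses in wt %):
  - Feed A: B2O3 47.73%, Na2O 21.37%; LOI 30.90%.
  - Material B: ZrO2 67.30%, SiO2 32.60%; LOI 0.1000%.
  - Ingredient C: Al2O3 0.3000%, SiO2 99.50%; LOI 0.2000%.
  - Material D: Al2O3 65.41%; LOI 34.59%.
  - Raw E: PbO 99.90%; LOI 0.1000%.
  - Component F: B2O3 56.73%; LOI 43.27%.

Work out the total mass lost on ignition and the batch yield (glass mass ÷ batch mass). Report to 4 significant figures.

In-progress results appear rounded to 4 significant figures between the steps; all arithmetic maintains full float precision through every step; each reported number is rounded only once — all derived quantities, which include net glass mass, the totals, yield, six oxide percentages, LOI, are computed at exact precision, precisely as stated by either problem or answer, using the weight values at 69.61 kg of glass.
Ignition loss by material:
  Feed A: 6.726 × 0.3090 = 2.078 kg
  Material B: 14.71 × 0.001000 = 0.01471 kg
  Ingredient C: 39.37 × 0.002000 = 0.07874 kg
  Material D: 1.599 × 0.3459 = 0.5531 kg
  Raw E: 4.227 × 0.001000 = 0.004227 kg
  Component F: 10.06 × 0.4327 = 4.353 kg
Total LOI = 7.082 kg
Glass = batch − LOI = 76.69 − 7.082 = 69.61 kg

LOI loss = 7.082 kg; glass = 69.61 kg; yield = 90.77%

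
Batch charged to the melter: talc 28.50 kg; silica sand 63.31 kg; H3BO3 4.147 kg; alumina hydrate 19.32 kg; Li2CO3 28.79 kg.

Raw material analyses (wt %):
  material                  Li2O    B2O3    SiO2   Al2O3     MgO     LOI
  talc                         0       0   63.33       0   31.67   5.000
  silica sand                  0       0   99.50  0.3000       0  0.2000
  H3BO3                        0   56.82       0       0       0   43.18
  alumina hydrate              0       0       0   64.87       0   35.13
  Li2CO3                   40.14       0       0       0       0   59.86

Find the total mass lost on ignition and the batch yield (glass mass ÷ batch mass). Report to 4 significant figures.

Each numeric step carries exact precision throughout. Mid-chain values are displayed (rounded to 4 significant digits) across the worked steps. Every reported number takes exactly one rounding. The derived quantities are computed at full float precision (the totals, glass mass, five oxide percentages, yield, ignition loss) using the weight values on 116.7 kg of glass precisely as stated by the problem or answer text.
Each material's LOI contribution:
  talc: 28.50 × 0.05000 = 1.425 kg
  silica sand: 63.31 × 0.002000 = 0.1266 kg
  H3BO3: 4.147 × 0.4318 = 1.791 kg
  alumina hydrate: 19.32 × 0.3513 = 6.787 kg
  Li2CO3: 28.79 × 0.5986 = 17.23 kg
Total LOI = 27.36 kg
Glass = batch − LOI = 144.1 − 27.36 = 116.7 kg

LOI loss = 27.36 kg; glass = 116.7 kg; yield = 81.01%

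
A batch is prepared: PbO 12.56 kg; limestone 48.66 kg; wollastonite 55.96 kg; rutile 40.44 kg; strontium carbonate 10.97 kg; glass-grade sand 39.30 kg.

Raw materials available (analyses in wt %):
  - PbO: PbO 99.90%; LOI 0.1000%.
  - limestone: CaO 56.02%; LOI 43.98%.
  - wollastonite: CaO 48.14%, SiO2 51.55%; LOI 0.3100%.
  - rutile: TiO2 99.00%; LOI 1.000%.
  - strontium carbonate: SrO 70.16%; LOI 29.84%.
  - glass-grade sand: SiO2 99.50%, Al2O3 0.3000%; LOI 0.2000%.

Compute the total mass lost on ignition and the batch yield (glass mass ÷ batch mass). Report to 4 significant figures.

LOI loss = 25.34 kg; glass = 182.5 kg; yield = 87.81%

In-progress results are displayed, with 4-significant-figure rounding, in the printout. The working math holds full precision at each step — every reported value takes a single rounding; the derived quantities (the six compositions, ignition loss, glass mass, yield, the totals) are computed at full precision from the weighed amounts at 182.5 kg of glass, as quoted within the problem or answer text.
Each material's LOI contribution:
  PbO: 12.56 × 0.001000 = 0.01256 kg
  limestone: 48.66 × 0.4398 = 21.40 kg
  wollastonite: 55.96 × 0.003100 = 0.1735 kg
  rutile: 40.44 × 0.01000 = 0.4044 kg
  strontium carbonate: 10.97 × 0.2984 = 3.273 kg
  glass-grade sand: 39.30 × 0.002000 = 0.07860 kg
Total LOI = 25.34 kg
Glass = batch − LOI = 207.9 − 25.34 = 182.5 kg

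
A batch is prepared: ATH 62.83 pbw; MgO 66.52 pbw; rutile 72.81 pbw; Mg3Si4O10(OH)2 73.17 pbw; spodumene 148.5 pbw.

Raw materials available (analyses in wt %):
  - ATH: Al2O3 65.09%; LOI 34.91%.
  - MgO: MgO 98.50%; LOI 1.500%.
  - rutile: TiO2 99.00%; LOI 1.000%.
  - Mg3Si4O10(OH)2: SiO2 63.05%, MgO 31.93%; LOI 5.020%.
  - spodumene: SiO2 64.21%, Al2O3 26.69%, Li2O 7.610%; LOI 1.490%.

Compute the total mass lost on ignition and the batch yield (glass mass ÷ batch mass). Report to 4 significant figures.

LOI loss = 29.55 pbw; glass = 394.3 pbw; yield = 93.03%

In-progress results are displayed rounded to 4 significant figures within the worked lines. All internal work maintains full precision end to end; every reported figure sees exactly one rounding. All derived quantities, which include the five compositions, net glass mass, totals, LOI, yield, are recomputed at full float precision, as set out in problem or answer, from the weighed amounts on 394.3 pbw of glass.
Ignition loss by material:
  ATH: 62.83 × 0.3491 = 21.93 pbw
  MgO: 66.52 × 0.01500 = 0.9978 pbw
  rutile: 72.81 × 0.01000 = 0.7281 pbw
  Mg3Si4O10(OH)2: 73.17 × 0.05020 = 3.673 pbw
  spodumene: 148.5 × 0.01490 = 2.213 pbw
Total LOI = 29.55 pbw
Glass = batch − LOI = 423.8 − 29.55 = 394.3 pbw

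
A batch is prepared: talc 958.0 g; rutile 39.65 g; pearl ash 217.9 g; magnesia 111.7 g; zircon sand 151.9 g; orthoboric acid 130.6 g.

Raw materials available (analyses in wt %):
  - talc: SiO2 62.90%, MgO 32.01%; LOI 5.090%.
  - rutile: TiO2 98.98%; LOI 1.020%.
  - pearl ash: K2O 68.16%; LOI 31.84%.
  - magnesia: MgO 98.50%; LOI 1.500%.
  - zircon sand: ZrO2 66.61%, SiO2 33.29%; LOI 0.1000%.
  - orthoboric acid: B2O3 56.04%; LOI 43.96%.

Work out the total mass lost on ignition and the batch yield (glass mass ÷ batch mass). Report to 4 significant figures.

All arithmetic carries exact precision in every operation; rounding to four significant figures extends to every intermediate as shown — a single rounding finalizes each reported figure. The derived quantities, which include the six compositions, yield, totals, glass mass, ignition loss, are rebuilt at full precision, as quoted within the question or the answer, starting from the weights on 1432 g of glass.
Loss on ignition, line by line:
  talc: 958.0 × 0.05090 = 48.76 g
  rutile: 39.65 × 0.01020 = 0.4044 g
  pearl ash: 217.9 × 0.3184 = 69.38 g
  magnesia: 111.7 × 0.01500 = 1.675 g
  zircon sand: 151.9 × 0.001000 = 0.1519 g
  orthoboric acid: 130.6 × 0.4396 = 57.41 g
Total LOI = 177.8 g
Glass = batch − LOI = 1610 − 177.8 = 1432 g

LOI loss = 177.8 g; glass = 1432 g; yield = 88.96%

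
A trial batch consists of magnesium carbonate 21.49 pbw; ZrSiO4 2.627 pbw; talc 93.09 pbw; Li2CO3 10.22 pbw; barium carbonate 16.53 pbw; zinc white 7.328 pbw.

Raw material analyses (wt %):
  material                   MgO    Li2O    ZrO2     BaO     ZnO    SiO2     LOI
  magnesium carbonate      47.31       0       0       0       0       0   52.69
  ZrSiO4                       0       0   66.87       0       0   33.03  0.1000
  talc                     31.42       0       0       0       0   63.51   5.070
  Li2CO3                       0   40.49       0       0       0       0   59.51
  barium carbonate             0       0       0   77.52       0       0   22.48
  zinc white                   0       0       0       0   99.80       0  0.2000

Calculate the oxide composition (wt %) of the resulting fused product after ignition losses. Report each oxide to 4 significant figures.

Working values appear, with 4-significant-digit rounding, when written out. Every computation maintains full precision throughout. Exactly one rounding lands on each reported figure; all derived quantities are recomputed starting from the weights at 125.4 pbw of glass in full precision (the totals, LOI, yield, glass mass, six oxide percentages), exactly as printed in the problem or the answer.
Mass of each oxide from the mix:
  MgO: 21.49·0.4731 + 93.09·0.3142 = 39.42 pbw
  Li2O: 10.22·0.4049 = 4.138 pbw
  ZrO2: 2.627·0.6687 = 1.757 pbw
  BaO: 16.53·0.7752 = 12.81 pbw
  ZnO: 7.328·0.9980 = 7.313 pbw
  SiO2: 2.627·0.3303 + 93.09·0.6351 = 59.99 pbw
LOI: 21.49·0.5269 + 2.627·0.001000 + 93.09·0.05070 + 10.22·0.5951 + 16.53·0.2248 + 7.328·0.002000 = 25.86 pbw
batch − LOI leaves glass = 151.3 − 25.86 = 125.4 pbw (matching Σ of the oxides)
each oxide over glass, ×100, is wt %

Glass mass = 125.4 pbw (batch 151.3 − LOI 25.86).
Composition: MgO 31.43%, Li2O 3.299%, ZrO2 1.401%, BaO 10.22%, ZnO 5.831%, SiO2 47.83%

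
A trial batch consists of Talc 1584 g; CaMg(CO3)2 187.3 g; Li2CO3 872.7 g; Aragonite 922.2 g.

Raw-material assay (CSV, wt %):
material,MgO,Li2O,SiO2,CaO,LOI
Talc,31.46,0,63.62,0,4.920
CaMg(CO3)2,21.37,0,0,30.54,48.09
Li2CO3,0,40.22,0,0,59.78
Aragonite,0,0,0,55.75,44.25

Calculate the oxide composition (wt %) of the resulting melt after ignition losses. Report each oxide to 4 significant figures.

Glass mass = 2468 g (batch 3566 − LOI 1098).
Composition: MgO 21.81%, Li2O 14.22%, SiO2 40.83%, CaO 23.15%

The working math carries full precision from start to finish. Values along the way are displayed with 4-significant-digit rounding within the worked lines; every reported number is rounded just once; all derived quantities, including yield, four oxide percentages, net glass mass, LOI, totals, are computed from the batch weights at 2468 g of glass at full float precision precisely as stated by the question or the answer.
Oxide masses out of the charge:
  MgO: 1584·0.3146 + 187.3·0.2137 = 538.4 g
  Li2O: 872.7·0.4022 = 351.0 g
  SiO2: 1584·0.6362 = 1008 g
  CaO: 187.3·0.3054 + 922.2·0.5575 = 571.3 g
LOI: 1584·0.04920 + 187.3·0.4809 + 872.7·0.5978 + 922.2·0.4425 = 1098 g
Glass mass = batch − LOI = 3566 − 1098 = 2468 g (the oxide masses sum to this)
each wt % is 100 × oxide ÷ glass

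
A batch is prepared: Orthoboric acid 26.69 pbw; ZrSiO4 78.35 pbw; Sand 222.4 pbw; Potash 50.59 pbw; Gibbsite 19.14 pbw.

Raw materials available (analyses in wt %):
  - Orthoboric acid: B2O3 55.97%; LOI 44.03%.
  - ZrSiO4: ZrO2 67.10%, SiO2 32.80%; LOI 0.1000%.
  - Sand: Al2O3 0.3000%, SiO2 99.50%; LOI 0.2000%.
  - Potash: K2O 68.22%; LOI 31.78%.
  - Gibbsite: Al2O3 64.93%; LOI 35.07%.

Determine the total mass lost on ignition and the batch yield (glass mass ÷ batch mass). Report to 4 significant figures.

LOI loss = 35.06 pbw; glass = 362.1 pbw; yield = 91.17%

The intermediate values are displayed rounded to 4 significant figures alongside each step; the working math maintains full precision in every operation. Each reported result takes a single rounding; the derived quantities, which include LOI, yield, five oxide percentages, glass mass, the totals, are recomputed in full float precision, as written in question or answer, using the weight values for 362.1 pbw of glass.
Each material's LOI contribution:
  Orthoboric acid: 26.69 × 0.4403 = 11.75 pbw
  ZrSiO4: 78.35 × 0.001000 = 0.07835 pbw
  Sand: 222.4 × 0.002000 = 0.4448 pbw
  Potash: 50.59 × 0.3178 = 16.08 pbw
  Gibbsite: 19.14 × 0.3507 = 6.712 pbw
Total LOI = 35.06 pbw
Glass = batch − LOI = 397.2 − 35.06 = 362.1 pbw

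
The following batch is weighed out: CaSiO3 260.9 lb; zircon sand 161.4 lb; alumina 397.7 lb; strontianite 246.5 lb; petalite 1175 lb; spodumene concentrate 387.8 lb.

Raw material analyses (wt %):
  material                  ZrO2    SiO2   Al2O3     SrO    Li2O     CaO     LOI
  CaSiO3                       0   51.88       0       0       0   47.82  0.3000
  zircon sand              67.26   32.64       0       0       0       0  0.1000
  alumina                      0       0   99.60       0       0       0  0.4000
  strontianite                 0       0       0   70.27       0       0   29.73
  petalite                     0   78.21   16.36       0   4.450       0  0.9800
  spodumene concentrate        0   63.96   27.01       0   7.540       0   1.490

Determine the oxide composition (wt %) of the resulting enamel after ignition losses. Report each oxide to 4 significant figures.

Intermediates appear (rounded to 4 significant figures) within the worked lines; each numeric step keeps full precision in all steps — every reported number takes just one rounding; derived quantities, including ignition loss, the totals, yield, the six compositions, net glass mass, are carried using the weight values for 2536 lb of glass in exact precision as quoted within either problem or answer.
Per-oxide mass from batch:
  ZrO2: 161.4·0.6726 = 108.6 lb
  SiO2: 260.9·0.5188 + 161.4·0.3264 + 1175·0.7821 + 387.8·0.6396 = 1355 lb
  Al2O3: 397.7·0.9960 + 1175·0.1636 + 387.8·0.2701 = 693.1 lb
  SrO: 246.5·0.7027 = 173.2 lb
  Li2O: 1175·0.04450 + 387.8·0.07540 = 81.53 lb
  CaO: 260.9·0.4782 = 124.8 lb
LOI: 260.9·0.003000 + 161.4·0.001000 + 397.7·0.004000 + 246.5·0.2973 + 1175·0.009800 + 387.8·0.01490 = 93.11 lb
batch − LOI leaves glass = 2629 − 93.11 = 2536 lb (consistent with Σ oxide mass)
each wt % is 100 × oxide ÷ glass

Glass mass = 2536 lb (batch 2629 − LOI 93.11).
Composition: ZrO2 4.280%, SiO2 53.43%, Al2O3 27.33%, SrO 6.830%, Li2O 3.215%, CaO 4.919%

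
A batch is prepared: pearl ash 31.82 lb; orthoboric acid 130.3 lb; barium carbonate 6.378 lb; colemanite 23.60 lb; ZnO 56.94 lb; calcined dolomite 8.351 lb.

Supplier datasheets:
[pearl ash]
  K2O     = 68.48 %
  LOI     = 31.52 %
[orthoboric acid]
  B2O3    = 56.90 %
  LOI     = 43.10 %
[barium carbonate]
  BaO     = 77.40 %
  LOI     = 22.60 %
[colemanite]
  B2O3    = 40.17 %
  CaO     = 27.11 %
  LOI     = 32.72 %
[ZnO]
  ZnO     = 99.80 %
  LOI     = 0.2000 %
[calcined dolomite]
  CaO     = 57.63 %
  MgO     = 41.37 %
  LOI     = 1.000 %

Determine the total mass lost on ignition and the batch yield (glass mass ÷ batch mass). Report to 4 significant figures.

LOI loss = 75.55 lb; glass = 181.8 lb; yield = 70.65%

Every computation carries exact precision from start to finish; working values appear with 4-significant-figure rounding in the printout — every reported figure is rounded exactly once. All derived quantities, including LOI, the yield, glass mass, totals, the six compositions, are recomputed from the batch weights at 181.8 lb of glass in full precision as quoted within problem or answer.
Each material's LOI contribution:
  pearl ash: 31.82 × 0.3152 = 10.03 lb
  orthoboric acid: 130.3 × 0.4310 = 56.16 lb
  barium carbonate: 6.378 × 0.2260 = 1.441 lb
  colemanite: 23.60 × 0.3272 = 7.722 lb
  ZnO: 56.94 × 0.002000 = 0.1139 lb
  calcined dolomite: 8.351 × 0.01000 = 0.08351 lb
Total LOI = 75.55 lb
Glass = batch − LOI = 257.4 − 75.55 = 181.8 lb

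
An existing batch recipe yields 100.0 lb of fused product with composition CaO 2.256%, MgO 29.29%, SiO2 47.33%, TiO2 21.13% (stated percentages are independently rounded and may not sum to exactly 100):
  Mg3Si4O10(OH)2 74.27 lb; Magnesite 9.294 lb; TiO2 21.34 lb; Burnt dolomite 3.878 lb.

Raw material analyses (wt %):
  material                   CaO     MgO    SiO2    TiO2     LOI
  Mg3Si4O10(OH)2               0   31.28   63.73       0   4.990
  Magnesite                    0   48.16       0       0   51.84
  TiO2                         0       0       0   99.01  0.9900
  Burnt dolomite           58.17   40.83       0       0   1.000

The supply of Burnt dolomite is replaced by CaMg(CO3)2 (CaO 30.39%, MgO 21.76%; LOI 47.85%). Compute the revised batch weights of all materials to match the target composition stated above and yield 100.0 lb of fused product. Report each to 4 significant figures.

The intermediate values are displayed, rounded to four significant figures, in the printout — all internal work holds full float precision from first step to last. Each reported figure carries a single rounding; derived quantities, including yield, four oxide percentages, totals, net glass mass, LOI, are computed using the weight values at 100.0 lb of glass at exact precision, exactly as shown in either problem or answer.
Per-oxide target masses for 100.0 lb fused product:
  CaO: 2.256% × 100.0 = 2.256 lb
  MgO: 29.29% × 100.0 = 29.29 lb
  SiO2: 47.33% × 100.0 = 47.33 lb
  TiO2: 21.13% × 100.0 = 21.13 lb
A balance pass over the oxides, given the weights on record, for the quoted basis mass (sums match the target masses exact up to rounding of places):
  CaO: 7.423·0.3039 = 2.256 lb (target 2.256 lb)
  MgO: 74.27·0.3128 + 9.228·0.4816 + 7.423·0.2176 = 29.29 lb (target 29.29 lb)
  SiO2: 74.27·0.6373 = 47.33 lb (target 47.33 lb)
  TiO2: 21.34·0.9901 = 21.13 lb (target 21.13 lb)
Glass-mass closure: Σ batch − LOI loss = 100.0 lb (oxide target masses add up to 100.0 lb; stated basis 100.0 lb — gaps are rounding artifacts).
Whole-batch sum: Σ batch = 112.3 lb; Σ batch·LOI gives LOI loss = 12.25 lb; yield = glass ÷ total batch = 89.09%.

Revised batch per 100.0 lb fused product:
  Mg3Si4O10(OH)2: 74.27 lb
  Magnesite: 9.228 lb
  TiO2: 21.34 lb
  CaMg(CO3)2: 7.423 lb
Total batch = 112.3 lb; LOI loss = 12.25 lb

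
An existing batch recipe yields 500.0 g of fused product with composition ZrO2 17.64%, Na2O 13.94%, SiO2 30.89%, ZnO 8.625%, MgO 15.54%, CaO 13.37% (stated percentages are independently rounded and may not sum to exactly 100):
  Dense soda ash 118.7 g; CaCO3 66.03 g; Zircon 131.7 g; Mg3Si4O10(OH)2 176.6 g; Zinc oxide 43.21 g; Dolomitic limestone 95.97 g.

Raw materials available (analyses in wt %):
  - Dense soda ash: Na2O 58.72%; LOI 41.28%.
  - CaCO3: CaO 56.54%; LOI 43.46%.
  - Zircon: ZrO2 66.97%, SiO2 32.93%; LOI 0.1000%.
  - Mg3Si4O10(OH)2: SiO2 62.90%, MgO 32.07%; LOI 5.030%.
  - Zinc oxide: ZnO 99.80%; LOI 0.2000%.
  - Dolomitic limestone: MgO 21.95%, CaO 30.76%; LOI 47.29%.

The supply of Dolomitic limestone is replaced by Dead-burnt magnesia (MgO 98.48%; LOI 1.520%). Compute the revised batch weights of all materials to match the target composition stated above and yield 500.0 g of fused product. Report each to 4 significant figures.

The intermediate values are displayed rounded to four significant digits at each printed step; the whole derivation keeps full precision throughout. Every reported figure is rounded only once; the derived quantities (glass mass, yield, the totals, the six compositions, LOI) are carried from the weighed amounts for 500.0 g of glass at full precision, exactly as shown in the problem or the answer.
Target oxide masses per 500.0 g fused product:
  ZrO2: 17.64% × 500.0 = 88.20 g
  Na2O: 13.94% × 500.0 = 69.70 g
  SiO2: 30.89% × 500.0 = 154.4 g
  ZnO: 8.625% × 500.0 = 43.12 g
  MgO: 15.54% × 500.0 = 77.70 g
  CaO: 13.37% × 500.0 = 66.85 g
A balance pass over the oxides, per the reported batch figures, on the stated basis (each sum matches its target mass up to rounding of the answer):
  ZrO2: 131.7·0.6697 = 88.20 g (target 88.20 g)
  Na2O: 118.7·0.5872 = 69.70 g (target 69.70 g)
  SiO2: 131.7·0.3293 + 176.6·0.6290 = 154.5 g (target 154.4 g)
  ZnO: 43.21·0.9980 = 43.12 g (target 43.12 g)
  MgO: 176.6·0.3207 + 21.39·0.9848 = 77.70 g (target 77.70 g)
  CaO: 118.2·0.5654 = 66.83 g (target 66.85 g)
Glass-mass closure: Σ batch − LOI loss = 500.0 g (per-oxide target masses sum to 500.0 g; stated basis 500.0 g — differing by rounding only).
Batch grand total — Σ batch = 609.8 g; Σ batch·LOI gives LOI loss = 109.8 g; glass ÷ batch gives a yield of 81.99%.

Revised batch per 500.0 g fused product:
  Dense soda ash: 118.7 g
  CaCO3: 118.2 g
  Zircon: 131.7 g
  Mg3Si4O10(OH)2: 176.6 g
  Zinc oxide: 43.21 g
  Dead-burnt magnesia: 21.39 g
Total batch = 609.8 g; LOI loss = 109.8 g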